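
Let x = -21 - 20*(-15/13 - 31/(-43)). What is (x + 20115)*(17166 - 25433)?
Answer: -92899470062/559 ≈ -1.6619e+8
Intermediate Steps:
x = -6899/559 (x = -21 - 20*(-15*1/13 - 31*(-1/43)) = -21 - 20*(-15/13 + 31/43) = -21 - 20*(-242/559) = -21 + 4840/559 = -6899/559 ≈ -12.342)
(x + 20115)*(17166 - 25433) = (-6899/559 + 20115)*(17166 - 25433) = (11237386/559)*(-8267) = -92899470062/559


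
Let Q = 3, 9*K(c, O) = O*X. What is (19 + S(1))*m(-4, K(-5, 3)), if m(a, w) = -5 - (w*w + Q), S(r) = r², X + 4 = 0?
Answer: -1760/9 ≈ -195.56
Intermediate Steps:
X = -4 (X = -4 + 0 = -4)
K(c, O) = -4*O/9 (K(c, O) = (O*(-4))/9 = (-4*O)/9 = -4*O/9)
m(a, w) = -8 - w² (m(a, w) = -5 - (w*w + 3) = -5 - (w² + 3) = -5 - (3 + w²) = -5 + (-3 - w²) = -8 - w²)
(19 + S(1))*m(-4, K(-5, 3)) = (19 + 1²)*(-8 - (-4/9*3)²) = (19 + 1)*(-8 - (-4/3)²) = 20*(-8 - 1*16/9) = 20*(-8 - 16/9) = 20*(-88/9) = -1760/9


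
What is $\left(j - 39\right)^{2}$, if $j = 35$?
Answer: $16$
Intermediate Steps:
$\left(j - 39\right)^{2} = \left(35 - 39\right)^{2} = \left(-4\right)^{2} = 16$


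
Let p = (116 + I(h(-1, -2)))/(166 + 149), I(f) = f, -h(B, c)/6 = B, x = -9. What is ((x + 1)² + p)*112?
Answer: 324512/45 ≈ 7211.4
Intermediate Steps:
h(B, c) = -6*B
p = 122/315 (p = (116 - 6*(-1))/(166 + 149) = (116 + 6)/315 = 122*(1/315) = 122/315 ≈ 0.38730)
((x + 1)² + p)*112 = ((-9 + 1)² + 122/315)*112 = ((-8)² + 122/315)*112 = (64 + 122/315)*112 = (20282/315)*112 = 324512/45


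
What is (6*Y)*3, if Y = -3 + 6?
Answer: 54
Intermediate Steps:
Y = 3
(6*Y)*3 = (6*3)*3 = 18*3 = 54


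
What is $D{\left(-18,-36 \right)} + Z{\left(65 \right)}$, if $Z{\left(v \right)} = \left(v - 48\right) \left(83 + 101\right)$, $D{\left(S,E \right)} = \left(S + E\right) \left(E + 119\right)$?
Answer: $-1354$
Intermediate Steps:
$D{\left(S,E \right)} = \left(119 + E\right) \left(E + S\right)$ ($D{\left(S,E \right)} = \left(E + S\right) \left(119 + E\right) = \left(119 + E\right) \left(E + S\right)$)
$Z{\left(v \right)} = -8832 + 184 v$ ($Z{\left(v \right)} = \left(-48 + v\right) 184 = -8832 + 184 v$)
$D{\left(-18,-36 \right)} + Z{\left(65 \right)} = \left(\left(-36\right)^{2} + 119 \left(-36\right) + 119 \left(-18\right) - -648\right) + \left(-8832 + 184 \cdot 65\right) = \left(1296 - 4284 - 2142 + 648\right) + \left(-8832 + 11960\right) = -4482 + 3128 = -1354$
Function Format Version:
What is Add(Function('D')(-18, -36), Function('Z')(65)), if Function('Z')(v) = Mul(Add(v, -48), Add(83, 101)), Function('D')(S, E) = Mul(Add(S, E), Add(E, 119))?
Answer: -1354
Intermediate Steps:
Function('D')(S, E) = Mul(Add(119, E), Add(E, S)) (Function('D')(S, E) = Mul(Add(E, S), Add(119, E)) = Mul(Add(119, E), Add(E, S)))
Function('Z')(v) = Add(-8832, Mul(184, v)) (Function('Z')(v) = Mul(Add(-48, v), 184) = Add(-8832, Mul(184, v)))
Add(Function('D')(-18, -36), Function('Z')(65)) = Add(Add(Pow(-36, 2), Mul(119, -36), Mul(119, -18), Mul(-36, -18)), Add(-8832, Mul(184, 65))) = Add(Add(1296, -4284, -2142, 648), Add(-8832, 11960)) = Add(-4482, 3128) = -1354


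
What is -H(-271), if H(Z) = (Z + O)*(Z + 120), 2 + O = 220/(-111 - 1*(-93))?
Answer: -387617/9 ≈ -43069.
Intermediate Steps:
O = -128/9 (O = -2 + 220/(-111 - 1*(-93)) = -2 + 220/(-111 + 93) = -2 + 220/(-18) = -2 + 220*(-1/18) = -2 - 110/9 = -128/9 ≈ -14.222)
H(Z) = (120 + Z)*(-128/9 + Z) (H(Z) = (Z - 128/9)*(Z + 120) = (-128/9 + Z)*(120 + Z) = (120 + Z)*(-128/9 + Z))
-H(-271) = -(-5120/3 + (-271)² + (952/9)*(-271)) = -(-5120/3 + 73441 - 257992/9) = -1*387617/9 = -387617/9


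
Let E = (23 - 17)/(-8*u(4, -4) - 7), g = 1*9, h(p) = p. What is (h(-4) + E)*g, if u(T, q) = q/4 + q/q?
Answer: -306/7 ≈ -43.714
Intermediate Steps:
u(T, q) = 1 + q/4 (u(T, q) = q*(¼) + 1 = q/4 + 1 = 1 + q/4)
g = 9
E = -6/7 (E = (23 - 17)/(-8*(1 + (¼)*(-4)) - 7) = 6/(-8*(1 - 1) - 7) = 6/(-8*0 - 7) = 6/(0 - 7) = 6/(-7) = 6*(-⅐) = -6/7 ≈ -0.85714)
(h(-4) + E)*g = (-4 - 6/7)*9 = -34/7*9 = -306/7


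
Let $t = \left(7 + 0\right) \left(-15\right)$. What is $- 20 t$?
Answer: $2100$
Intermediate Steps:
$t = -105$ ($t = 7 \left(-15\right) = -105$)
$- 20 t = \left(-20\right) \left(-105\right) = 2100$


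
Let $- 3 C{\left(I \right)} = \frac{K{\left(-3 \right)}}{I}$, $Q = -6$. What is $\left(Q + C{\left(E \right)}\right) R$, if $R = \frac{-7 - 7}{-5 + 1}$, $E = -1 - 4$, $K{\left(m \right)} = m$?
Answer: $- \frac{217}{10} \approx -21.7$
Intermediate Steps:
$E = -5$ ($E = -1 - 4 = -5$)
$C{\left(I \right)} = \frac{1}{I}$ ($C{\left(I \right)} = - \frac{\left(-3\right) \frac{1}{I}}{3} = \frac{1}{I}$)
$R = \frac{7}{2}$ ($R = - \frac{14}{-4} = \left(-14\right) \left(- \frac{1}{4}\right) = \frac{7}{2} \approx 3.5$)
$\left(Q + C{\left(E \right)}\right) R = \left(-6 + \frac{1}{-5}\right) \frac{7}{2} = \left(-6 - \frac{1}{5}\right) \frac{7}{2} = \left(- \frac{31}{5}\right) \frac{7}{2} = - \frac{217}{10}$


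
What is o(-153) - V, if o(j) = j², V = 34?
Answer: 23375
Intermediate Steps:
o(-153) - V = (-153)² - 1*34 = 23409 - 34 = 23375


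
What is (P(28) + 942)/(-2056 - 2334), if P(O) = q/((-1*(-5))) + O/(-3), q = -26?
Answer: -6956/32925 ≈ -0.21127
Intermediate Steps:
P(O) = -26/5 - O/3 (P(O) = -26/((-1*(-5))) + O/(-3) = -26/5 + O*(-⅓) = -26*⅕ - O/3 = -26/5 - O/3)
(P(28) + 942)/(-2056 - 2334) = ((-26/5 - ⅓*28) + 942)/(-2056 - 2334) = ((-26/5 - 28/3) + 942)/(-4390) = (-218/15 + 942)*(-1/4390) = (13912/15)*(-1/4390) = -6956/32925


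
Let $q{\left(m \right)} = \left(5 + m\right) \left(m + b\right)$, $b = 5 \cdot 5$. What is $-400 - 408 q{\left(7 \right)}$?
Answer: $-157072$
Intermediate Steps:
$b = 25$
$q{\left(m \right)} = \left(5 + m\right) \left(25 + m\right)$ ($q{\left(m \right)} = \left(5 + m\right) \left(m + 25\right) = \left(5 + m\right) \left(25 + m\right)$)
$-400 - 408 q{\left(7 \right)} = -400 - 408 \left(125 + 7^{2} + 30 \cdot 7\right) = -400 - 408 \left(125 + 49 + 210\right) = -400 - 156672 = -157072$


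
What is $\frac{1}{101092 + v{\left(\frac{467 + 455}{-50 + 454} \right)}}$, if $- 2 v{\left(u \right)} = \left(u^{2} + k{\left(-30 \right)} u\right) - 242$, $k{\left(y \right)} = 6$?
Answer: $\frac{81608}{8259019251} \approx 9.8811 \cdot 10^{-6}$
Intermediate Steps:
$v{\left(u \right)} = 121 - 3 u - \frac{u^{2}}{2}$ ($v{\left(u \right)} = - \frac{\left(u^{2} + 6 u\right) - 242}{2} = - \frac{-242 + u^{2} + 6 u}{2} = 121 - 3 u - \frac{u^{2}}{2}$)
$\frac{1}{101092 + v{\left(\frac{467 + 455}{-50 + 454} \right)}} = \frac{1}{101092 - \left(-121 + \frac{\frac{1}{\left(-50 + 454\right)^{2}} \left(467 + 455\right)^{2}}{2} + \frac{3 \left(467 + 455\right)}{-50 + 454}\right)} = \frac{1}{101092 - \left(-121 + \frac{212521}{81608} + 3 \cdot 922 \cdot \frac{1}{404}\right)} = \frac{1}{101092 - \left(- \frac{23059}{202} + \frac{212521}{81608}\right)} = \frac{1}{101092 - - \frac{9103315}{81608}} = \frac{1}{101092 + \frac{9103315}{81608}} = \frac{1}{\frac{8259019251}{81608}} = \frac{81608}{8259019251}$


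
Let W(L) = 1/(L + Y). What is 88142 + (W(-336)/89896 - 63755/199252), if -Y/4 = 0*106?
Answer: 132618364400120843/1504604454528 ≈ 88142.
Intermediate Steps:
Y = 0 (Y = -0*106 = -4*0 = 0)
W(L) = 1/L (W(L) = 1/(L + 0) = 1/L)
88142 + (W(-336)/89896 - 63755/199252) = 88142 + (1/(-336*89896) - 63755/199252) = 88142 + (-1/336*1/89896 - 63755*1/199252) = 88142 + (-1/30205056 - 63755/199252) = 88142 - 481430886133/1504604454528 = 132618364400120843/1504604454528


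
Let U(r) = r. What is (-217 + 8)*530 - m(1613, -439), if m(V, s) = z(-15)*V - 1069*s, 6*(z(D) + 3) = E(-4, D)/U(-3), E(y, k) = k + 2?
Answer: -10374965/18 ≈ -5.7639e+5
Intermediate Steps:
E(y, k) = 2 + k
z(D) = -28/9 - D/18 (z(D) = -3 + ((2 + D)/(-3))/6 = -3 + ((2 + D)*(-⅓))/6 = -3 + (-⅔ - D/3)/6 = -3 + (-⅑ - D/18) = -28/9 - D/18)
m(V, s) = -1069*s - 41*V/18 (m(V, s) = (-28/9 - 1/18*(-15))*V - 1069*s = (-28/9 + ⅚)*V - 1069*s = -41*V/18 - 1069*s = -1069*s - 41*V/18)
(-217 + 8)*530 - m(1613, -439) = (-217 + 8)*530 - (-1069*(-439) - 41/18*1613) = -209*530 - (469291 - 66133/18) = -110770 - 1*8381105/18 = -110770 - 8381105/18 = -10374965/18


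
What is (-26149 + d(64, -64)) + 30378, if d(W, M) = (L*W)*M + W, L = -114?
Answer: 471237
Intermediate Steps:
d(W, M) = W - 114*M*W (d(W, M) = (-114*W)*M + W = -114*M*W + W = W - 114*M*W)
(-26149 + d(64, -64)) + 30378 = (-26149 + 64*(1 - 114*(-64))) + 30378 = (-26149 + 64*(1 + 7296)) + 30378 = (-26149 + 64*7297) + 30378 = (-26149 + 467008) + 30378 = 440859 + 30378 = 471237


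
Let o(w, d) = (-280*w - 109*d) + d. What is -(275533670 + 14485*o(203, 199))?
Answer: 859105350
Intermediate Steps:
o(w, d) = -280*w - 108*d
-(275533670 + 14485*o(203, 199)) = -14485/(1/(19022 + (-280*203 - 108*199))) = -14485/(1/(19022 + (-56840 - 21492))) = -14485/(1/(19022 - 78332)) = -14485/(1/(-59310)) = -14485/(-1/59310) = -14485*(-59310) = 859105350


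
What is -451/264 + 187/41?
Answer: 2807/984 ≈ 2.8526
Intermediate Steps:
-451/264 + 187/41 = -451*1/264 + 187*(1/41) = -41/24 + 187/41 = 2807/984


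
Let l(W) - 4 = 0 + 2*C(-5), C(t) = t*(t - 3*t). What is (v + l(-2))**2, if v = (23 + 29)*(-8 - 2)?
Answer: 379456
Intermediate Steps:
C(t) = -2*t**2 (C(t) = t*(-2*t) = -2*t**2)
l(W) = -96 (l(W) = 4 + (0 + 2*(-2*(-5)**2)) = 4 + (0 + 2*(-2*25)) = 4 + (0 + 2*(-50)) = 4 + (0 - 100) = 4 - 100 = -96)
v = -520 (v = 52*(-10) = -520)
(v + l(-2))**2 = (-520 - 96)**2 = (-616)**2 = 379456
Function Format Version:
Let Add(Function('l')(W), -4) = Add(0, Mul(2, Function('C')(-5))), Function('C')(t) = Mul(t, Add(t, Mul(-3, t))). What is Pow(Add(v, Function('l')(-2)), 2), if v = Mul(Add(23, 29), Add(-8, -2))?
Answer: 379456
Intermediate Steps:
Function('C')(t) = Mul(-2, Pow(t, 2)) (Function('C')(t) = Mul(t, Mul(-2, t)) = Mul(-2, Pow(t, 2)))
Function('l')(W) = -96 (Function('l')(W) = Add(4, Add(0, Mul(2, Mul(-2, Pow(-5, 2))))) = Add(4, Add(0, Mul(2, Mul(-2, 25)))) = Add(4, Add(0, Mul(2, -50))) = Add(4, Add(0, -100)) = Add(4, -100) = -96)
v = -520 (v = Mul(52, -10) = -520)
Pow(Add(v, Function('l')(-2)), 2) = Pow(Add(-520, -96), 2) = Pow(-616, 2) = 379456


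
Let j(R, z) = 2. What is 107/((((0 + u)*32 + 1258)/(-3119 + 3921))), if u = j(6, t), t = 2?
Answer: 42907/661 ≈ 64.912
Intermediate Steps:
u = 2
107/((((0 + u)*32 + 1258)/(-3119 + 3921))) = 107/((((0 + 2)*32 + 1258)/(-3119 + 3921))) = 107/(((2*32 + 1258)/802)) = 107/(((64 + 1258)*(1/802))) = 107/((1322*(1/802))) = 107/(661/401) = 107*(401/661) = 42907/661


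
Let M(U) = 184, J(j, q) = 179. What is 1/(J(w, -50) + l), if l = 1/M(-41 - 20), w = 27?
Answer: 184/32937 ≈ 0.0055864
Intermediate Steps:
l = 1/184 ≈ 0.0054348
1/(J(w, -50) + l) = 1/(179 + 1/184) = 1/(32937/184) = 184/32937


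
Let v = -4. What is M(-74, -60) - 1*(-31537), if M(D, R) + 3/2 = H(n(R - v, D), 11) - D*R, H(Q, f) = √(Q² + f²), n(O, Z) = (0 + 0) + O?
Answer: 54191/2 + √3257 ≈ 27153.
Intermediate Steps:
n(O, Z) = O (n(O, Z) = 0 + O = O)
M(D, R) = -3/2 + √(121 + (4 + R)²) - D*R (M(D, R) = -3/2 + (√((R - 1*(-4))² + 11²) - D*R) = -3/2 + (√((R + 4)² + 121) - D*R) = -3/2 + (√((4 + R)² + 121) - D*R) = -3/2 + (√(121 + (4 + R)²) - D*R) = -3/2 + √(121 + (4 + R)²) - D*R)
M(-74, -60) - 1*(-31537) = (-3/2 + √(121 + (4 - 60)²) - 1*(-74)*(-60)) - 1*(-31537) = (-3/2 + √(121 + (-56)²) - 4440) + 31537 = (-3/2 + √(121 + 3136) - 4440) + 31537 = (-3/2 + √3257 - 4440) + 31537 = (-8883/2 + √3257) + 31537 = 54191/2 + √3257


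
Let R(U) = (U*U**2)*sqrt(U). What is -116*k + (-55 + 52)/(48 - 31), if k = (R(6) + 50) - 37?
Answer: -25639/17 - 25056*sqrt(6) ≈ -62883.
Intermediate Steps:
R(U) = U**(7/2) (R(U) = U**3*sqrt(U) = U**(7/2))
k = 13 + 216*sqrt(6) (k = (6**(7/2) + 50) - 37 = (216*sqrt(6) + 50) - 37 = (50 + 216*sqrt(6)) - 37 = 13 + 216*sqrt(6) ≈ 542.09)
-116*k + (-55 + 52)/(48 - 31) = -116*(13 + 216*sqrt(6)) + (-55 + 52)/(48 - 31) = (-1508 - 25056*sqrt(6)) - 3/17 = -25639/17 - 25056*sqrt(6)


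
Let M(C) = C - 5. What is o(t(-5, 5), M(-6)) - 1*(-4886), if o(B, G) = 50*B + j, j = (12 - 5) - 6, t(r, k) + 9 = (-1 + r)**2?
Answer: 6237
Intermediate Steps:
M(C) = -5 + C
t(r, k) = -9 + (-1 + r)**2
j = 1 (j = 7 - 6 = 1)
o(B, G) = 1 + 50*B (o(B, G) = 50*B + 1 = 1 + 50*B)
o(t(-5, 5), M(-6)) - 1*(-4886) = (1 + 50*(-9 + (-1 - 5)**2)) - 1*(-4886) = (1 + 50*(-9 + (-6)**2)) + 4886 = (1 + 50*(-9 + 36)) + 4886 = (1 + 50*27) + 4886 = (1 + 1350) + 4886 = 1351 + 4886 = 6237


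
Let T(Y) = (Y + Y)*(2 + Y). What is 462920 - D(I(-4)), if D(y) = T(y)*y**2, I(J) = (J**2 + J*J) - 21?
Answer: 428314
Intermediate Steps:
T(Y) = 2*Y*(2 + Y) (T(Y) = (2*Y)*(2 + Y) = 2*Y*(2 + Y))
I(J) = -21 + 2*J**2 (I(J) = (J**2 + J**2) - 21 = 2*J**2 - 21 = -21 + 2*J**2)
D(y) = 2*y**3*(2 + y) (D(y) = (2*y*(2 + y))*y**2 = 2*y**3*(2 + y))
462920 - D(I(-4)) = 462920 - 2*(-21 + 2*(-4)**2)**3*(2 + (-21 + 2*(-4)**2)) = 462920 - 2*(-21 + 2*16)**3*(2 + (-21 + 2*16)) = 462920 - 2*(-21 + 32)**3*(2 + (-21 + 32)) = 462920 - 2*11**3*(2 + 11) = 462920 - 2*1331*13 = 462920 - 1*34606 = 462920 - 34606 = 428314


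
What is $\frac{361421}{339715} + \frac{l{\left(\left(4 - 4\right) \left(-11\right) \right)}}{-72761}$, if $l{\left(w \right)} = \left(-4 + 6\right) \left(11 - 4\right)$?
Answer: $\frac{26292597371}{24718003115} \approx 1.0637$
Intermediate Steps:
$l{\left(w \right)} = 14$ ($l{\left(w \right)} = 2 \cdot 7 = 14$)
$\frac{361421}{339715} + \frac{l{\left(\left(4 - 4\right) \left(-11\right) \right)}}{-72761} = \frac{361421}{339715} + \frac{14}{-72761} = 361421 \cdot \frac{1}{339715} + 14 \left(- \frac{1}{72761}\right) = \frac{361421}{339715} - \frac{14}{72761} = \frac{26292597371}{24718003115}$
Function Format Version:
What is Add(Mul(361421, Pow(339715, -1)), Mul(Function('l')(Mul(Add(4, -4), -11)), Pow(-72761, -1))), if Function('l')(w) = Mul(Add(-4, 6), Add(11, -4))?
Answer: Rational(26292597371, 24718003115) ≈ 1.0637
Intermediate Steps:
Function('l')(w) = 14 (Function('l')(w) = Mul(2, 7) = 14)
Add(Mul(361421, Pow(339715, -1)), Mul(Function('l')(Mul(Add(4, -4), -11)), Pow(-72761, -1))) = Add(Mul(361421, Pow(339715, -1)), Mul(14, Pow(-72761, -1))) = Add(Mul(361421, Rational(1, 339715)), Mul(14, Rational(-1, 72761))) = Add(Rational(361421, 339715), Rational(-14, 72761)) = Rational(26292597371, 24718003115)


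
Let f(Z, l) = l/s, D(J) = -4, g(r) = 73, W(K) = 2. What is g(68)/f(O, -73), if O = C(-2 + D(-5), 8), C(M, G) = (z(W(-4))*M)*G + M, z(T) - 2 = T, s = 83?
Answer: -83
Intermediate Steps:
z(T) = 2 + T
C(M, G) = M + 4*G*M (C(M, G) = ((2 + 2)*M)*G + M = (4*M)*G + M = 4*G*M + M = M + 4*G*M)
O = -198 (O = (-2 - 4)*(1 + 4*8) = -6*(1 + 32) = -6*33 = -198)
f(Z, l) = l/83
g(68)/f(O, -73) = 73/(((1/83)*(-73))) = 73/(-73/83) = 73*(-83/73) = -83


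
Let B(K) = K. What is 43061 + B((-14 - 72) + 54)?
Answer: 43029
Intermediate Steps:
43061 + B((-14 - 72) + 54) = 43061 + ((-14 - 72) + 54) = 43061 + (-86 + 54) = 43061 - 32 = 43029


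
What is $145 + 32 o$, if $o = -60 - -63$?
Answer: $241$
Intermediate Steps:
$o = 3$ ($o = -60 + 63 = 3$)
$145 + 32 o = 145 + 32 \cdot 3 = 145 + 96 = 241$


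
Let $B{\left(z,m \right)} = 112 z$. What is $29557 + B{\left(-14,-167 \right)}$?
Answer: $27989$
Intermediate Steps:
$29557 + B{\left(-14,-167 \right)} = 29557 + 112 \left(-14\right) = 29557 - 1568 = 27989$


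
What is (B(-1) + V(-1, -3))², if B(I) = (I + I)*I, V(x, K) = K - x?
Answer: 0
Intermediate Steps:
B(I) = 2*I² (B(I) = (2*I)*I = 2*I²)
(B(-1) + V(-1, -3))² = (2*(-1)² + (-3 - 1*(-1)))² = (2*1 + (-3 + 1))² = (2 - 2)² = 0² = 0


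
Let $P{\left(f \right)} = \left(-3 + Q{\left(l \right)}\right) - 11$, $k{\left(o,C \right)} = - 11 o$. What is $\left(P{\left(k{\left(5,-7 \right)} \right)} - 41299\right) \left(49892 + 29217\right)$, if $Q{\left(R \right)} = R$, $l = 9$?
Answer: $-3267518136$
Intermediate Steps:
$P{\left(f \right)} = -5$ ($P{\left(f \right)} = \left(-3 + 9\right) - 11 = 6 - 11 = -5$)
$\left(P{\left(k{\left(5,-7 \right)} \right)} - 41299\right) \left(49892 + 29217\right) = \left(-5 - 41299\right) \left(49892 + 29217\right) = \left(-41304\right) 79109 = -3267518136$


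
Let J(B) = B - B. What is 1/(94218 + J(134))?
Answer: 1/94218 ≈ 1.0614e-5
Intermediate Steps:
J(B) = 0
1/(94218 + J(134)) = 1/(94218 + 0) = 1/94218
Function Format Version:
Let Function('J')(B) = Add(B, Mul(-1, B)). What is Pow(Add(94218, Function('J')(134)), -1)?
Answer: Rational(1, 94218) ≈ 1.0614e-5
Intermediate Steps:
Function('J')(B) = 0
Pow(Add(94218, Function('J')(134)), -1) = Pow(Add(94218, 0), -1) = Pow(94218, -1) = Rational(1, 94218)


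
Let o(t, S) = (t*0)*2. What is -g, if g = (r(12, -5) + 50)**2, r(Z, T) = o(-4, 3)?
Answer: -2500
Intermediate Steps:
o(t, S) = 0 (o(t, S) = 0*2 = 0)
r(Z, T) = 0
g = 2500 (g = (0 + 50)**2 = 50**2 = 2500)
-g = -1*2500 = -2500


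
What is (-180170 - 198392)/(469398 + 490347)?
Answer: -378562/959745 ≈ -0.39444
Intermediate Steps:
(-180170 - 198392)/(469398 + 490347) = -378562/959745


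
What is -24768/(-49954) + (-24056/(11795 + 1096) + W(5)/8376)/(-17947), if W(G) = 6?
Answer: 4000514651513173/8066853378120084 ≈ 0.49592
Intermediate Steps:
-24768/(-49954) + (-24056/(11795 + 1096) + W(5)/8376)/(-17947) = -24768/(-49954) + (-24056/(11795 + 1096) + 6/8376)/(-17947) = -24768*(-1/49954) + (-24056/12891 + 6*(1/8376))*(-1/17947) = 12384/24977 + (-24056*1/12891 + 1/1396)*(-1/17947) = 12384/24977 + (-24056/12891 + 1/1396)*(-1/17947) = 12384/24977 - 33569285/17995836*(-1/17947) = 12384/24977 + 33569285/322971268692 = 4000514651513173/8066853378120084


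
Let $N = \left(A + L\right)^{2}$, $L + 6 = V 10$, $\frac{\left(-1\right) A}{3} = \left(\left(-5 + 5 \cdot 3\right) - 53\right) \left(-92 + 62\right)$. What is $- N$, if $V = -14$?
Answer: $-16128256$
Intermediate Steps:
$A = -3870$ ($A = - 3 \left(\left(-5 + 5 \cdot 3\right) - 53\right) \left(-92 + 62\right) = - 3 \left(\left(-5 + 15\right) - 53\right) \left(-30\right) = - 3 \left(10 - 53\right) \left(-30\right) = - 3 \left(\left(-43\right) \left(-30\right)\right) = \left(-3\right) 1290 = -3870$)
$L = -146$ ($L = -6 - 140 = -146$)
$N = 16128256$ ($N = \left(-3870 - 146\right)^{2} = \left(-4016\right)^{2} = 16128256$)
$- N = \left(-1\right) 16128256 = -16128256$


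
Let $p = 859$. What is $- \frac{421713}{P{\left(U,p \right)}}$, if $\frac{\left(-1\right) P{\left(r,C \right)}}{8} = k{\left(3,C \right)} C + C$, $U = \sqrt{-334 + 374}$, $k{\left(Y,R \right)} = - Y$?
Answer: $- \frac{421713}{13744} \approx -30.683$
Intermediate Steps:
$U = 2 \sqrt{10}$ ($U = \sqrt{40} = 2 \sqrt{10} \approx 6.3246$)
$P{\left(r,C \right)} = 16 C$ ($P{\left(r,C \right)} = - 8 \left(\left(-1\right) 3 C + C\right) = - 8 \left(- 3 C + C\right) = - 8 \left(- 2 C\right) = 16 C$)
$- \frac{421713}{P{\left(U,p \right)}} = - \frac{421713}{16 \cdot 859} = - \frac{421713}{13744}$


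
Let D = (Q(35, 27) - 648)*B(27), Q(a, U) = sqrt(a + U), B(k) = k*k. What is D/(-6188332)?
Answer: 118098/1547083 - 729*sqrt(62)/6188332 ≈ 0.075408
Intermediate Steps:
B(k) = k**2
Q(a, U) = sqrt(U + a)
D = -472392 + 729*sqrt(62) (D = (sqrt(27 + 35) - 648)*27**2 = (sqrt(62) - 648)*729 = (-648 + sqrt(62))*729 = -472392 + 729*sqrt(62) ≈ -4.6665e+5)
D/(-6188332) = (-472392 + 729*sqrt(62))/(-6188332) = (-472392 + 729*sqrt(62))*(-1/6188332) = 118098/1547083 - 729*sqrt(62)/6188332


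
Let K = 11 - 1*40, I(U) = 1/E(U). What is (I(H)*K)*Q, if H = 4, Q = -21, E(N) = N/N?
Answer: 609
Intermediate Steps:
E(N) = 1
I(U) = 1 (I(U) = 1/1 = 1)
K = -29 (K = 11 - 40 = -29)
(I(H)*K)*Q = (1*(-29))*(-21) = -29*(-21) = 609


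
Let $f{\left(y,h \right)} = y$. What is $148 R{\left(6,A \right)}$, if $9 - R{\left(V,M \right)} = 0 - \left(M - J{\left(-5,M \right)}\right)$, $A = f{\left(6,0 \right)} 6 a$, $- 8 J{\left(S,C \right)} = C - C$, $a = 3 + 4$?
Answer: $38628$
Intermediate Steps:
$a = 7$
$J{\left(S,C \right)} = 0$ ($J{\left(S,C \right)} = - \frac{C - C}{8} = \left(- \frac{1}{8}\right) 0 = 0$)
$A = 252$ ($A = 6 \cdot 6 \cdot 7 = 36 \cdot 7 = 252$)
$R{\left(V,M \right)} = 9 + M$ ($R{\left(V,M \right)} = 9 - \left(0 - \left(M - 0\right)\right) = 9 - \left(0 - \left(M + 0\right)\right) = 9 - \left(0 - M\right) = 9 - - M = 9 + M$)
$148 R{\left(6,A \right)} = 148 \left(9 + 252\right) = 148 \cdot 261 = 38628$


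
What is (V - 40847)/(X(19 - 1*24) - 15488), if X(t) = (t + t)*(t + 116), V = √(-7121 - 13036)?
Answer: 40847/16598 - I*√20157/16598 ≈ 2.461 - 0.0085538*I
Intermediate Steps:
V = I*√20157 (V = √(-20157) = I*√20157 ≈ 141.98*I)
X(t) = 2*t*(116 + t) (X(t) = (2*t)*(116 + t) = 2*t*(116 + t))
(V - 40847)/(X(19 - 1*24) - 15488) = (I*√20157 - 40847)/(2*(19 - 1*24)*(116 + (19 - 1*24)) - 15488) = (-40847 + I*√20157)/(2*(19 - 24)*(116 + (19 - 24)) - 15488) = (-40847 + I*√20157)/(2*(-5)*(116 - 5) - 15488) = (-40847 + I*√20157)/(2*(-5)*111 - 15488) = (-40847 + I*√20157)/(-1110 - 15488) = (-40847 + I*√20157)/(-16598) = (-40847 + I*√20157)*(-1/16598) = 40847/16598 - I*√20157/16598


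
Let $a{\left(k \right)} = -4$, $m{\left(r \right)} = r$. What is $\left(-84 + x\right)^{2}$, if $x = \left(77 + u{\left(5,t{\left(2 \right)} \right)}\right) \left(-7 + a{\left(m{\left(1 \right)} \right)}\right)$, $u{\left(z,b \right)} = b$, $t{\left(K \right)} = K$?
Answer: $908209$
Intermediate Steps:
$x = -869$ ($x = \left(77 + 2\right) \left(-7 - 4\right) = 79 \left(-11\right) = -869$)
$\left(-84 + x\right)^{2} = \left(-84 - 869\right)^{2} = \left(-953\right)^{2} = 908209$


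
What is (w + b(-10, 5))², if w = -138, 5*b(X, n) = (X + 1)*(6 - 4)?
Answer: 501264/25 ≈ 20051.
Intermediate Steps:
b(X, n) = ⅖ + 2*X/5 (b(X, n) = ((X + 1)*(6 - 4))/5 = ((1 + X)*2)/5 = (2 + 2*X)/5 = ⅖ + 2*X/5)
(w + b(-10, 5))² = (-138 + (⅖ + (⅖)*(-10)))² = (-138 + (⅖ - 4))² = (-138 - 18/5)² = (-708/5)² = 501264/25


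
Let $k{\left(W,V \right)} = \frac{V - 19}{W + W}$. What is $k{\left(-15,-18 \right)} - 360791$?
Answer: $- \frac{10823693}{30} \approx -3.6079 \cdot 10^{5}$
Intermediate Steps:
$k{\left(W,V \right)} = \frac{-19 + V}{2 W}$
$k{\left(-15,-18 \right)} - 360791 = \frac{-19 - 18}{2 \left(-15\right)} - 360791 = \frac{1}{2} \left(- \frac{1}{15}\right) \left(-37\right) - 360791 = \frac{37}{30} - 360791 = - \frac{10823693}{30}$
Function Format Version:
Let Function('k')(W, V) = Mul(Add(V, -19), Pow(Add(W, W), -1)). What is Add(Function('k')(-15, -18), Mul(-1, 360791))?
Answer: Rational(-10823693, 30) ≈ -3.6079e+5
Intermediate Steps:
Function('k')(W, V) = Mul(Rational(1, 2), Pow(W, -1), Add(-19, V)) (Function('k')(W, V) = Mul(Add(-19, V), Pow(Mul(2, W), -1)) = Mul(Add(-19, V), Mul(Rational(1, 2), Pow(W, -1))) = Mul(Rational(1, 2), Pow(W, -1), Add(-19, V)))
Add(Function('k')(-15, -18), Mul(-1, 360791)) = Add(Mul(Rational(1, 2), Pow(-15, -1), Add(-19, -18)), Mul(-1, 360791)) = Add(Mul(Rational(1, 2), Rational(-1, 15), -37), -360791) = Add(Rational(37, 30), -360791) = Rational(-10823693, 30)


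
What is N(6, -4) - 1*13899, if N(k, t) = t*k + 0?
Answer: -13923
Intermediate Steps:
N(k, t) = k*t (N(k, t) = k*t + 0 = k*t)
N(6, -4) - 1*13899 = 6*(-4) - 1*13899 = -24 - 13899 = -13923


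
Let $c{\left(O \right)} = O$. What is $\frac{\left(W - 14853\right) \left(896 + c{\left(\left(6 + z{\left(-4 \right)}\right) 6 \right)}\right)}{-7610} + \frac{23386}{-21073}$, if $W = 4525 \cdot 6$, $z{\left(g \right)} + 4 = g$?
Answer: $- \frac{114626512732}{80182765} \approx -1429.6$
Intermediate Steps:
$z{\left(g \right)} = -4 + g$
$W = 27150$
$\frac{\left(W - 14853\right) \left(896 + c{\left(\left(6 + z{\left(-4 \right)}\right) 6 \right)}\right)}{-7610} + \frac{23386}{-21073} = \frac{\left(27150 - 14853\right) \left(896 + \left(6 - 8\right) 6\right)}{-7610} + \frac{23386}{-21073} = 12297 \left(896 + \left(6 - 8\right) 6\right) \left(- \frac{1}{7610}\right) + 23386 \left(- \frac{1}{21073}\right) = 12297 \left(896 - 12\right) \left(- \frac{1}{7610}\right) - \frac{23386}{21073} = 12297 \cdot 884 \left(- \frac{1}{7610}\right) - \frac{23386}{21073} = 10870548 \left(- \frac{1}{7610}\right) - \frac{23386}{21073} = - \frac{5435274}{3805} - \frac{23386}{21073} = - \frac{114626512732}{80182765}$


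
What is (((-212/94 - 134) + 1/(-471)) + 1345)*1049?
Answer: 28069072766/22137 ≈ 1.2680e+6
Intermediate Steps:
(((-212/94 - 134) + 1/(-471)) + 1345)*1049 = (((-212*1/94 - 134) - 1/471) + 1345)*1049 = (((-106/47 - 134) - 1/471) + 1345)*1049 = ((-6404/47 - 1/471) + 1345)*1049 = (-3016331/22137 + 1345)*1049 = (26757934/22137)*1049 = 28069072766/22137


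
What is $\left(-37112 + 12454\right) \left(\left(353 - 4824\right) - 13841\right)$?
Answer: $451537296$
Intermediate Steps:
$\left(-37112 + 12454\right) \left(\left(353 - 4824\right) - 13841\right) = - 24658 \left(-4471 - 13841\right) = \left(-24658\right) \left(-18312\right) = 451537296$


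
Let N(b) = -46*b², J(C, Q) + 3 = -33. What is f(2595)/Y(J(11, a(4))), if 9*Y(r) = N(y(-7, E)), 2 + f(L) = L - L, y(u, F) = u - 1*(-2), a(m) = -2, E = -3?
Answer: 9/575 ≈ 0.015652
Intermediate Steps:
J(C, Q) = -36 (J(C, Q) = -3 - 33 = -36)
y(u, F) = 2 + u (y(u, F) = u + 2 = 2 + u)
f(L) = -2 (f(L) = -2 + (L - L) = -2 + 0 = -2)
Y(r) = -1150/9 (Y(r) = (-46*(2 - 7)²)/9 = (-46*(-5)²)/9 = (-46*25)/9 = (⅑)*(-1150) = -1150/9)
f(2595)/Y(J(11, a(4))) = -2/(-1150/9) = -2*(-9/1150) = 9/575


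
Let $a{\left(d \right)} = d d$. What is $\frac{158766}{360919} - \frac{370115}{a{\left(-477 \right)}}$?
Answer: $- \frac{97457666471}{82119539151} \approx -1.1868$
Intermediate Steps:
$a{\left(d \right)} = d^{2}$
$\frac{158766}{360919} - \frac{370115}{a{\left(-477 \right)}} = \frac{158766}{360919} - \frac{370115}{\left(-477\right)^{2}} = 158766 \cdot \frac{1}{360919} - \frac{370115}{227529} = \frac{158766}{360919} - \frac{370115}{227529} = - \frac{97457666471}{82119539151}$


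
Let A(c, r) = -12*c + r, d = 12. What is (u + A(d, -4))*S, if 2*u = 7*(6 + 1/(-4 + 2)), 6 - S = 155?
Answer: 76735/4 ≈ 19184.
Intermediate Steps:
S = -149 (S = 6 - 1*155 = 6 - 155 = -149)
A(c, r) = r - 12*c
u = 77/4 (u = (7*(6 + 1/(-4 + 2)))/2 = (7*(6 + 1/(-2)))/2 = (7*(6 - ½))/2 = (7*(11/2))/2 = (½)*(77/2) = 77/4 ≈ 19.250)
(u + A(d, -4))*S = (77/4 + (-4 - 12*12))*(-149) = (77/4 + (-4 - 144))*(-149) = (77/4 - 148)*(-149) = -515/4*(-149) = 76735/4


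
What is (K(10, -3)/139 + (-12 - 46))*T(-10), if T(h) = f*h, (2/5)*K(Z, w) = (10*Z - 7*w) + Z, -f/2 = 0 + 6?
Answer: -928140/139 ≈ -6677.3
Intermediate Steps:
f = -12 (f = -2*(0 + 6) = -2*6 = -12)
K(Z, w) = -35*w/2 + 55*Z/2 (K(Z, w) = 5*((10*Z - 7*w) + Z)/2 = 5*((-7*w + 10*Z) + Z)/2 = 5*(-7*w + 11*Z)/2 = -35*w/2 + 55*Z/2)
T(h) = -12*h
(K(10, -3)/139 + (-12 - 46))*T(-10) = ((-35/2*(-3) + (55/2)*10)/139 + (-12 - 46))*(-12*(-10)) = ((105/2 + 275)*(1/139) - 58)*120 = ((655/2)*(1/139) - 58)*120 = (655/278 - 58)*120 = -15469/278*120 = -928140/139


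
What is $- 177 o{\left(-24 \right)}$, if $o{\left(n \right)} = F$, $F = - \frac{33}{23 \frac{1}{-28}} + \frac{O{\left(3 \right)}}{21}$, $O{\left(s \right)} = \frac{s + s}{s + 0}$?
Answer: $- \frac{1147550}{161} \approx -7127.6$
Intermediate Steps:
$O{\left(s \right)} = 2$ ($O{\left(s \right)} = \frac{2 s}{s} = 2$)
$F = \frac{19450}{483}$ ($F = - \frac{33}{23 \frac{1}{-28}} + \frac{2}{21} = - \frac{33}{23 \left(- \frac{1}{28}\right)} + 2 \cdot \frac{1}{21} = - \frac{33}{- \frac{23}{28}} + \frac{2}{21} = \left(-33\right) \left(- \frac{28}{23}\right) + \frac{2}{21} = \frac{924}{23} + \frac{2}{21} = \frac{19450}{483} \approx 40.269$)
$o{\left(n \right)} = \frac{19450}{483}$
$- 177 o{\left(-24 \right)} = \left(-177\right) \frac{19450}{483} = - \frac{1147550}{161}$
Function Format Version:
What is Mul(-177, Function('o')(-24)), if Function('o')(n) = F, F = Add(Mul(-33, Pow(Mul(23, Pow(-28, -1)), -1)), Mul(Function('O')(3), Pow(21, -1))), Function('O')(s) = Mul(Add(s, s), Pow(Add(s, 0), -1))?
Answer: Rational(-1147550, 161) ≈ -7127.6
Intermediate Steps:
Function('O')(s) = 2 (Function('O')(s) = Mul(Mul(2, s), Pow(s, -1)) = 2)
F = Rational(19450, 483) (F = Add(Mul(-33, Pow(Mul(23, Pow(-28, -1)), -1)), Mul(2, Pow(21, -1))) = Add(Mul(-33, Pow(Mul(23, Rational(-1, 28)), -1)), Mul(2, Rational(1, 21))) = Add(Mul(-33, Pow(Rational(-23, 28), -1)), Rational(2, 21)) = Add(Mul(-33, Rational(-28, 23)), Rational(2, 21)) = Add(Rational(924, 23), Rational(2, 21)) = Rational(19450, 483) ≈ 40.269)
Function('o')(n) = Rational(19450, 483)
Mul(-177, Function('o')(-24)) = Mul(-177, Rational(19450, 483)) = Rational(-1147550, 161)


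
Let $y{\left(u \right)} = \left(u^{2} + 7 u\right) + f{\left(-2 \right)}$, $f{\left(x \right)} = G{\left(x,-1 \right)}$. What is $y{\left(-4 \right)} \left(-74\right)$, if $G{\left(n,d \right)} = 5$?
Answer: $518$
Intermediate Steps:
$f{\left(x \right)} = 5$
$y{\left(u \right)} = 5 + u^{2} + 7 u$ ($y{\left(u \right)} = \left(u^{2} + 7 u\right) + 5 = 5 + u^{2} + 7 u$)
$y{\left(-4 \right)} \left(-74\right) = \left(5 + \left(-4\right)^{2} + 7 \left(-4\right)\right) \left(-74\right) = \left(5 + 16 - 28\right) \left(-74\right) = \left(-7\right) \left(-74\right) = 518$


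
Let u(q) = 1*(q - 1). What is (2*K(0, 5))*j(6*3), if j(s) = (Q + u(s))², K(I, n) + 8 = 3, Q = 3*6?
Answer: -12250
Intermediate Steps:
Q = 18
K(I, n) = -5 (K(I, n) = -8 + 3 = -5)
u(q) = -1 + q (u(q) = 1*(-1 + q) = -1 + q)
j(s) = (17 + s)² (j(s) = (18 + (-1 + s))² = (17 + s)²)
(2*K(0, 5))*j(6*3) = (2*(-5))*(17 + 6*3)² = -10*(17 + 18)² = -10*35² = -10*1225 = -12250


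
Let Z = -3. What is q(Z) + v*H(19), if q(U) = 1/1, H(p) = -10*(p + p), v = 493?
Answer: -187339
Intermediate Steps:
H(p) = -20*p
q(U) = 1
q(Z) + v*H(19) = 1 + 493*(-20*19) = 1 + 493*(-380) = 1 - 187340 = -187339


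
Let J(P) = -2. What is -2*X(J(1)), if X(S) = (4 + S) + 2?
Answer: -8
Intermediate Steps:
X(S) = 6 + S
-2*X(J(1)) = -2*(6 - 2) = -2*4 = -8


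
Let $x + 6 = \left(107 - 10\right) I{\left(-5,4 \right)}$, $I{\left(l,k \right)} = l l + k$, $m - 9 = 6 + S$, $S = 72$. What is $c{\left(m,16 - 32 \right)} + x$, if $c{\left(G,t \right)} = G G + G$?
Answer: $10463$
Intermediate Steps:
$m = 87$ ($m = 9 + \left(6 + 72\right) = 9 + 78 = 87$)
$I{\left(l,k \right)} = k + l^{2}$ ($I{\left(l,k \right)} = l^{2} + k = k + l^{2}$)
$c{\left(G,t \right)} = G + G^{2}$ ($c{\left(G,t \right)} = G^{2} + G = G + G^{2}$)
$x = 2807$ ($x = -6 + \left(107 - 10\right) \left(4 + \left(-5\right)^{2}\right) = -6 + 97 \left(4 + 25\right) = -6 + 97 \cdot 29 = -6 + 2813 = 2807$)
$c{\left(m,16 - 32 \right)} + x = 87 \left(1 + 87\right) + 2807 = 87 \cdot 88 + 2807 = 7656 + 2807 = 10463$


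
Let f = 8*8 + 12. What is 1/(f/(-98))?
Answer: -49/38 ≈ -1.2895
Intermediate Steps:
f = 76 (f = 64 + 12 = 76)
1/(f/(-98)) = 1/(76/(-98)) = 1/(76*(-1/98)) = 1/(-38/49) = -49/38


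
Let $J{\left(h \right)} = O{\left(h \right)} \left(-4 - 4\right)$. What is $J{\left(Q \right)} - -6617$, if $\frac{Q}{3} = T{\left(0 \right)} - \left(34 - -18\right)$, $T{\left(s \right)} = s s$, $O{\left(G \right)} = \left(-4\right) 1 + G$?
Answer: $7897$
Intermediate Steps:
$O{\left(G \right)} = -4 + G$
$T{\left(s \right)} = s^{2}$
$Q = -156$ ($Q = 3 \left(0^{2} - \left(34 - -18\right)\right) = 3 \left(0 - \left(34 + 18\right)\right) = 3 \left(0 - 52\right) = 3 \left(-52\right) = -156$)
$J{\left(h \right)} = 32 - 8 h$ ($J{\left(h \right)} = \left(-4 + h\right) \left(-4 - 4\right) = \left(-4 + h\right) \left(-8\right) = 32 - 8 h$)
$J{\left(Q \right)} - -6617 = \left(32 - -1248\right) - -6617 = \left(32 + 1248\right) + 6617 = 1280 + 6617 = 7897$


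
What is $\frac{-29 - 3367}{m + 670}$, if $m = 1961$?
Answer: $- \frac{1132}{877} \approx -1.2908$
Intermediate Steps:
$\frac{-29 - 3367}{m + 670} = \frac{-29 - 3367}{1961 + 670} = - \frac{3396}{2631} = \left(-3396\right) \frac{1}{2631} = - \frac{1132}{877}$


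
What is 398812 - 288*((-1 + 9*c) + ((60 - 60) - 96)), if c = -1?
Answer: 429340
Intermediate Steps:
398812 - 288*((-1 + 9*c) + ((60 - 60) - 96)) = 398812 - 288*((-1 + 9*(-1)) + ((60 - 60) - 96)) = 398812 - 288*((-1 - 9) + (0 - 96)) = 398812 - 288*(-10 - 96) = 398812 - 288*(-106) = 398812 - 1*(-30528) = 398812 + 30528 = 429340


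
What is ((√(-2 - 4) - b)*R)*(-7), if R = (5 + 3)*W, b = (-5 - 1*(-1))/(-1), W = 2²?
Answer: 896 - 224*I*√6 ≈ 896.0 - 548.69*I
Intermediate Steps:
W = 4
b = 4 (b = (-5 + 1)*(-1) = -4*(-1) = 4)
R = 32 (R = (5 + 3)*4 = 8*4 = 32)
((√(-2 - 4) - b)*R)*(-7) = ((√(-2 - 4) - 1*4)*32)*(-7) = ((√(-6) - 4)*32)*(-7) = ((I*√6 - 4)*32)*(-7) = ((-4 + I*√6)*32)*(-7) = (-128 + 32*I*√6)*(-7) = 896 - 224*I*√6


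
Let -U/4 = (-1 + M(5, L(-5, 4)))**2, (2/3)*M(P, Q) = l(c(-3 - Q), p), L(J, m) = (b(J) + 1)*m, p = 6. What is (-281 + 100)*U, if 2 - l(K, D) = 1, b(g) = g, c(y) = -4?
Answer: 181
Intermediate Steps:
l(K, D) = 1 (l(K, D) = 2 - 1*1 = 2 - 1 = 1)
L(J, m) = m*(1 + J) (L(J, m) = (J + 1)*m = (1 + J)*m = m*(1 + J))
M(P, Q) = 3/2 (M(P, Q) = (3/2)*1 = 3/2)
U = -1 (U = -4*(-1 + 3/2)**2 = -4*(1/2)**2 = -4*1/4 = -1)
(-281 + 100)*U = (-281 + 100)*(-1) = -181*(-1) = 181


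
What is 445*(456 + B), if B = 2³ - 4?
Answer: 204700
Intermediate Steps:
B = 4 (B = 8 - 4 = 4)
445*(456 + B) = 445*(456 + 4) = 445*460 = 204700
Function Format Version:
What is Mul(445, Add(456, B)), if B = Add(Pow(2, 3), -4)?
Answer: 204700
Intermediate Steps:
B = 4 (B = Add(8, -4) = 4)
Mul(445, Add(456, B)) = Mul(445, Add(456, 4)) = Mul(445, 460) = 204700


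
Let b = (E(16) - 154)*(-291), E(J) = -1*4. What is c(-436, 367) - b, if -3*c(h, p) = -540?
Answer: -45798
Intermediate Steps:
E(J) = -4
c(h, p) = 180 (c(h, p) = -⅓*(-540) = 180)
b = 45978 (b = (-4 - 154)*(-291) = -158*(-291) = 45978)
c(-436, 367) - b = 180 - 1*45978 = 180 - 45978 = -45798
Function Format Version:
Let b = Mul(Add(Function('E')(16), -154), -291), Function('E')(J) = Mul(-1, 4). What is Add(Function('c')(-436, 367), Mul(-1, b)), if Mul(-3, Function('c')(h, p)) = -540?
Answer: -45798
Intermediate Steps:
Function('E')(J) = -4
Function('c')(h, p) = 180 (Function('c')(h, p) = Mul(Rational(-1, 3), -540) = 180)
b = 45978 (b = Mul(Add(-4, -154), -291) = Mul(-158, -291) = 45978)
Add(Function('c')(-436, 367), Mul(-1, b)) = Add(180, Mul(-1, 45978)) = Add(180, -45978) = -45798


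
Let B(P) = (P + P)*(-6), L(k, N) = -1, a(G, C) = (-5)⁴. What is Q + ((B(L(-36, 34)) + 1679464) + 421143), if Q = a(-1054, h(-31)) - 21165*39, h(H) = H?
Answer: 1275809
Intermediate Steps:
a(G, C) = 625
B(P) = -12*P (B(P) = (2*P)*(-6) = -12*P)
Q = -824810 (Q = 625 - 21165*39 = 625 - 825435 = -824810)
Q + ((B(L(-36, 34)) + 1679464) + 421143) = -824810 + ((-12*(-1) + 1679464) + 421143) = -824810 + ((12 + 1679464) + 421143) = -824810 + (1679476 + 421143) = -824810 + 2100619 = 1275809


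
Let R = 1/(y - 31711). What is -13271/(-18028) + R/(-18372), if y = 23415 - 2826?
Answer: 677927089273/920930561688 ≈ 0.73613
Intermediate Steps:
y = 20589
R = -1/11122 (R = 1/(20589 - 31711) = 1/(-11122) = -1/11122 ≈ -8.9912e-5)
-13271/(-18028) + R/(-18372) = -13271/(-18028) - 1/11122/(-18372) = -13271*(-1/18028) - 1/11122*(-1/18372) = 13271/18028 + 1/204333384 = 677927089273/920930561688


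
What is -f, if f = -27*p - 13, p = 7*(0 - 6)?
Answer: -1121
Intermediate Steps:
p = -42 (p = 7*(-6) = -42)
f = 1121 (f = -27*(-42) - 13 = 1134 - 13 = 1121)
-f = -1*1121 = -1121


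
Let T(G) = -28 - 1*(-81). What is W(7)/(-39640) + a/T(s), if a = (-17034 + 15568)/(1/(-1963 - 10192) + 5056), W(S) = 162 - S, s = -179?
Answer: -242242536037/25822693024936 ≈ -0.0093810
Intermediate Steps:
a = -17819230/61455679 (a = -1466/(1/(-12155) + 5056) = -1466/(-1/12155 + 5056) = -1466/61455679/12155 = -1466*12155/61455679 = -17819230/61455679 ≈ -0.28995)
T(G) = 53 (T(G) = -28 + 81 = 53)
W(7)/(-39640) + a/T(s) = (162 - 1*7)/(-39640) - 17819230/61455679/53 = (162 - 7)*(-1/39640) - 17819230/61455679*1/53 = 155*(-1/39640) - 17819230/3257150987 = -31/7928 - 17819230/3257150987 = -242242536037/25822693024936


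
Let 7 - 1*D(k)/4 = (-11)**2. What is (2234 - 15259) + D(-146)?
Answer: -13481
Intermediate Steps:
D(k) = -456 (D(k) = 28 - 4*(-11)**2 = 28 - 4*121 = 28 - 484 = -456)
(2234 - 15259) + D(-146) = (2234 - 15259) - 456 = -13025 - 456 = -13481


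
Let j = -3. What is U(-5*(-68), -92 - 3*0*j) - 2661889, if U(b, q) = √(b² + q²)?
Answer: -2661889 + 4*√7754 ≈ -2.6615e+6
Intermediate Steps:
U(-5*(-68), -92 - 3*0*j) - 2661889 = √((-5*(-68))² + (-92 - 3*0*(-3))²) - 2661889 = √(340² + (-92 - 0*(-3))²) - 2661889 = √(115600 + (-92 - 1*0)²) - 2661889 = √(115600 + (-92 + 0)²) - 2661889 = √(115600 + (-92)²) - 2661889 = √(115600 + 8464) - 2661889 = √124064 - 2661889 = 4*√7754 - 2661889 = -2661889 + 4*√7754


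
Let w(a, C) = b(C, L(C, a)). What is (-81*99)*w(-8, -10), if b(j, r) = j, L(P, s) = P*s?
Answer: 80190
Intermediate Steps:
w(a, C) = C
(-81*99)*w(-8, -10) = -81*99*(-10) = -8019*(-10) = 80190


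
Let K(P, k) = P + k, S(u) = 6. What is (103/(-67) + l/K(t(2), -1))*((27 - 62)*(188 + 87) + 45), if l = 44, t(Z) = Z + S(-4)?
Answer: -21334660/469 ≈ -45490.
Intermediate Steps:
t(Z) = 6 + Z (t(Z) = Z + 6 = 6 + Z)
(103/(-67) + l/K(t(2), -1))*((27 - 62)*(188 + 87) + 45) = (103/(-67) + 44/((6 + 2) - 1))*((27 - 62)*(188 + 87) + 45) = (103*(-1/67) + 44/(8 - 1))*(-35*275 + 45) = (-103/67 + 44/7)*(-9625 + 45) = (-103/67 + 44*(⅐))*(-9580) = (-103/67 + 44/7)*(-9580) = (2227/469)*(-9580) = -21334660/469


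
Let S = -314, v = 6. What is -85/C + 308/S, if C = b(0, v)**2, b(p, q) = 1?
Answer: -13499/157 ≈ -85.981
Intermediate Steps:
C = 1 (C = 1**2 = 1)
-85/C + 308/S = -85/1 + 308/(-314) = -85*1 + 308*(-1/314) = -85 - 154/157 = -13499/157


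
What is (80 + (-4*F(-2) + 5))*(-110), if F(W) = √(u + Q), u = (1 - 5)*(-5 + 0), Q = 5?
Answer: -7150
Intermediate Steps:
u = 20 (u = -4*(-5) = 20)
F(W) = 5 (F(W) = √(20 + 5) = √25 = 5)
(80 + (-4*F(-2) + 5))*(-110) = (80 + (-4*5 + 5))*(-110) = (80 + (-20 + 5))*(-110) = (80 - 15)*(-110) = 65*(-110) = -7150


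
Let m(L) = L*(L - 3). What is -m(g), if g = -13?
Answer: -208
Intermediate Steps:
m(L) = L*(-3 + L)
-m(g) = -(-13)*(-3 - 13) = -(-13)*(-16) = -1*208 = -208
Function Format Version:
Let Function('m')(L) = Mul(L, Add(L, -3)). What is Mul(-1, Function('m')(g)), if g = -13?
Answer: -208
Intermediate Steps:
Function('m')(L) = Mul(L, Add(-3, L))
Mul(-1, Function('m')(g)) = Mul(-1, Mul(-13, Add(-3, -13))) = Mul(-1, Mul(-13, -16)) = Mul(-1, 208) = -208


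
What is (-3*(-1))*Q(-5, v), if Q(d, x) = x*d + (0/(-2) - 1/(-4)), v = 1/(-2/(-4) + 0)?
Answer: -117/4 ≈ -29.250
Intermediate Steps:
v = 2 (v = 1/(-2*(-¼) + 0) = 1/(½ + 0) = 1/(½) = 2)
Q(d, x) = ¼ + d*x (Q(d, x) = d*x + (0*(-½) - 1*(-¼)) = d*x + (0 + ¼) = d*x + ¼ = ¼ + d*x)
(-3*(-1))*Q(-5, v) = (-3*(-1))*(¼ - 5*2) = 3*(¼ - 10) = 3*(-39/4) = -117/4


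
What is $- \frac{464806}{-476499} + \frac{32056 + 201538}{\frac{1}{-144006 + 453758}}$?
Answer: $\frac{34477661084088118}{476499} \approx 7.2356 \cdot 10^{10}$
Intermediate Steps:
$- \frac{464806}{-476499} + \frac{32056 + 201538}{\frac{1}{-144006 + 453758}} = \left(-464806\right) \left(- \frac{1}{476499}\right) + \frac{233594}{\frac{1}{309752}} = \frac{464806}{476499} + 233594 \frac{1}{\frac{1}{309752}} = \frac{464806}{476499} + 233594 \cdot 309752 = \frac{464806}{476499} + 72356208688 = \frac{34477661084088118}{476499}$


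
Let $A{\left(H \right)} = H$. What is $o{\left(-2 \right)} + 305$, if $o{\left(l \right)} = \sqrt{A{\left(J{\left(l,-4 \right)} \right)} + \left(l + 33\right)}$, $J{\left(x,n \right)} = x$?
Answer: $305 + \sqrt{29} \approx 310.39$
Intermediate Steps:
$o{\left(l \right)} = \sqrt{33 + 2 l}$ ($o{\left(l \right)} = \sqrt{l + \left(l + 33\right)} = \sqrt{l + \left(33 + l\right)} = \sqrt{33 + 2 l}$)
$o{\left(-2 \right)} + 305 = \sqrt{33 + 2 \left(-2\right)} + 305 = \sqrt{33 - 4} + 305 = \sqrt{29} + 305 = 305 + \sqrt{29}$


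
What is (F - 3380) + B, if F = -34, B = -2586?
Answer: -6000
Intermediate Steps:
(F - 3380) + B = (-34 - 3380) - 2586 = -3414 - 2586 = -6000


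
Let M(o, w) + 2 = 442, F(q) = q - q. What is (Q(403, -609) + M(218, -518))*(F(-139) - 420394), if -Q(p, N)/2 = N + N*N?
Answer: 311135280976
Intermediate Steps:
F(q) = 0
Q(p, N) = -2*N - 2*N² (Q(p, N) = -2*(N + N*N) = -2*(N + N²) = -2*N - 2*N²)
M(o, w) = 440 (M(o, w) = -2 + 442 = 440)
(Q(403, -609) + M(218, -518))*(F(-139) - 420394) = (-2*(-609)*(1 - 609) + 440)*(0 - 420394) = (-2*(-609)*(-608) + 440)*(-420394) = (-740544 + 440)*(-420394) = -740104*(-420394) = 311135280976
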